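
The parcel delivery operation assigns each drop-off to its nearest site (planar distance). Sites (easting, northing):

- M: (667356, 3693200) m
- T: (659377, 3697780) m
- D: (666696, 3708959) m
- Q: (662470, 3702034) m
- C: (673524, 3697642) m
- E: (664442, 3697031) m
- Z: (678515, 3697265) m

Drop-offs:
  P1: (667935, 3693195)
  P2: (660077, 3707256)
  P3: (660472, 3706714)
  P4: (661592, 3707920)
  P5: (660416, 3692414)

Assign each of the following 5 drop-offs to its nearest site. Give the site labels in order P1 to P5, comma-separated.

M, Q, Q, D, T

P1 → M (d²=335266.00)
P2 → Q (d²=32995733.00)
P3 → Q (d²=25894404.00)
P4 → D (d²=27130337.00)
P5 → T (d²=29873477.00)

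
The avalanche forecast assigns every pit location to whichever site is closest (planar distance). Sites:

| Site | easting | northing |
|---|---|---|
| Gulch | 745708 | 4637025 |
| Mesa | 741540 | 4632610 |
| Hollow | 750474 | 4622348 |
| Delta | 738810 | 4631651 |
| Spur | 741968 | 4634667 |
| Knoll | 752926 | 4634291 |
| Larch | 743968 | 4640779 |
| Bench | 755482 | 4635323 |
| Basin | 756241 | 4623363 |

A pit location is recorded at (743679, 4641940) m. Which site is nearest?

Larch

Squared distances to each site:
Gulch: 28274066.000; Mesa: 91624221.000; Hollow: 430018489.000; Delta: 129570682.000; Spur: 55824050.000; Knoll: 144014210.000; Larch: 1431442.000; Bench: 183095498.000; Basin: 502908773.000.
Minimum at Larch.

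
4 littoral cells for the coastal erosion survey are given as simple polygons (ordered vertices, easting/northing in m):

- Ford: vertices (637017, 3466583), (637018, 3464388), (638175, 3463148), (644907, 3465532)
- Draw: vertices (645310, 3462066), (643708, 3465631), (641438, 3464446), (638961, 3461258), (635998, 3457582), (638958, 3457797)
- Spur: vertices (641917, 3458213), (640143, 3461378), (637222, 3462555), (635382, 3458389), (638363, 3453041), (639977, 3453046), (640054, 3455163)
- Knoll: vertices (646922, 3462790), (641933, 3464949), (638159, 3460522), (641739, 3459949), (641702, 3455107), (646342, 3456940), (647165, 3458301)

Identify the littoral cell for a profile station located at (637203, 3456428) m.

Cast a ray rightward from (637203, 3456428). For each polygon, the edges (by vertex number in listed order) whose endpoints lie on opposite sides of northing = 3456428, where each meets that height, and whether that is right or left of the point:
Ford: no edge straddles that height → 0 crossings.
Draw: no edge straddles that height → 0 crossings.
Spur: 4–5 at easting≈636475.1 (left), 7–1 at easting≈640826.7 (right) → 1 crossing.
Knoll: 4–5 at easting≈641712.1 (right), 5–6 at easting≈645045.9 (right) → 2 crossings.
Only Spur has an odd count, so the point is inside Spur.

Spur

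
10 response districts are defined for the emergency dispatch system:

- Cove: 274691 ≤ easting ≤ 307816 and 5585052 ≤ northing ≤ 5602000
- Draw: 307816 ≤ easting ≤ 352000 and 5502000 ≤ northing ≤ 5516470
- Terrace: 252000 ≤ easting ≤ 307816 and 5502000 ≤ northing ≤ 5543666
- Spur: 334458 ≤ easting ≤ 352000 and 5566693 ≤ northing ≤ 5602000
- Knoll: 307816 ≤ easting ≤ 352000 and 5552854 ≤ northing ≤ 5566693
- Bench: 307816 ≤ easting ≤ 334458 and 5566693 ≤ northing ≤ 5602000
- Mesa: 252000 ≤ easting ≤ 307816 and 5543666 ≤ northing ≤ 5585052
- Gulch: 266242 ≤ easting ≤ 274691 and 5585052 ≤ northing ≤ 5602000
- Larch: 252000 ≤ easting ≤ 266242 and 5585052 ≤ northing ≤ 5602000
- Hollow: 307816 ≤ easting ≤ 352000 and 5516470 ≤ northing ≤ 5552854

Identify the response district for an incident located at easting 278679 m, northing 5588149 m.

Cove

The point has easting = 278679 and northing = 5588149.
Only Cove satisfies 274691 ≤ easting ≤ 307816 and 5585052 ≤ northing ≤ 5602000.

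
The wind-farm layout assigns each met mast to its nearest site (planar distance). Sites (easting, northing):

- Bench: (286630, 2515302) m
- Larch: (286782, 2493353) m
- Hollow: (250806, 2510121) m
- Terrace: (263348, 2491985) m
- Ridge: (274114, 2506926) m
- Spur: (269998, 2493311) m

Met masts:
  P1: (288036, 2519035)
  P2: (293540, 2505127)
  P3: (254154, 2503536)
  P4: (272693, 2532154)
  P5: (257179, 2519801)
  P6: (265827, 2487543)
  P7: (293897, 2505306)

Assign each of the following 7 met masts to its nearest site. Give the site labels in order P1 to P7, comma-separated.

Bench, Bench, Hollow, Bench, Hollow, Terrace, Bench

P1 → Bench (d²=15912125.00)
P2 → Bench (d²=151278725.00)
P3 → Hollow (d²=54571329.00)
P4 → Bench (d²=478229873.00)
P5 → Hollow (d²=134317529.00)
P6 → Terrace (d²=25876805.00)
P7 → Bench (d²=152729305.00)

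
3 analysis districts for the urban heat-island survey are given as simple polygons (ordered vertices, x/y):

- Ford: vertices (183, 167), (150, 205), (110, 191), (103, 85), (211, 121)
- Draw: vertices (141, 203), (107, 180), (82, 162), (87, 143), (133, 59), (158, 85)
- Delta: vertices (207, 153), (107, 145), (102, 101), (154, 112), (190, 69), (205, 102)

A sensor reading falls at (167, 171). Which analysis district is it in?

Ford

Cast a ray rightward from (167, 171). For each polygon, the edges (by vertex number in listed order) whose endpoints lie on opposite sides of y = 171, where each meets that height, and whether that is right or left of the point:
Ford: 1–2 at x≈179.5 (right), 3–4 at x≈108.7 (left) → 1 crossing.
Draw: 2–3 at x≈94.5 (left), 6–1 at x≈145.6 (left) → 0 crossings.
Delta: no edge straddles that height → 0 crossings.
Only Ford has an odd count, so the point is inside Ford.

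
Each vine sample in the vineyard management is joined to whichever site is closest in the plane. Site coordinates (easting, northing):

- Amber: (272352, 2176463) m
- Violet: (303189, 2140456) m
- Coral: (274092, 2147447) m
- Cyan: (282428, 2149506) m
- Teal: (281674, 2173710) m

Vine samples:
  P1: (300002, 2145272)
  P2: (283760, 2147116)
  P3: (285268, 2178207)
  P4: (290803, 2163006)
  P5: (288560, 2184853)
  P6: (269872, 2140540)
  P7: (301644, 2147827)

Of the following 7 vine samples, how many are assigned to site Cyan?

1

P1 → Violet
P2 → Cyan
P3 → Teal
P4 → Teal
P5 → Teal
P6 → Coral
P7 → Violet
1 of the 7 goes to Cyan.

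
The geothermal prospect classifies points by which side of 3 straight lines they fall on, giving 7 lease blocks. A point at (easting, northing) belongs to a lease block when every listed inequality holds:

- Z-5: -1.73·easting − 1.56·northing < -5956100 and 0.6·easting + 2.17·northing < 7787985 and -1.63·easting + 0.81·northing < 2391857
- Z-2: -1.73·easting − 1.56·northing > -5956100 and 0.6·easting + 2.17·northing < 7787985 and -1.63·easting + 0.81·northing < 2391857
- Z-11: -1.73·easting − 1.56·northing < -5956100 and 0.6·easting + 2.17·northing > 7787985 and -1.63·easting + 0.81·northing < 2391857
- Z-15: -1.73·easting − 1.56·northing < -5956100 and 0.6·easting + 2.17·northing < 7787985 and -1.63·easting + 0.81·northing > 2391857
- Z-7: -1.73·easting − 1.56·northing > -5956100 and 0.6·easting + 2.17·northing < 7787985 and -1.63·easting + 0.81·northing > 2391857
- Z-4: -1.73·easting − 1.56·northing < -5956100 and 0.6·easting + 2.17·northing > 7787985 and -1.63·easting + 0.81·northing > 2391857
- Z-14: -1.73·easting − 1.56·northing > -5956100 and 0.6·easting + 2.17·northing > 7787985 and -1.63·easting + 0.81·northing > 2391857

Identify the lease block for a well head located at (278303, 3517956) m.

Z-4

-1.73·278303 − 1.56·3517956 = -5969475.550, which is < -5956100
0.6·278303 + 2.17·3517956 = 7800946.320, which is > 7787985
-1.63·278303 + 0.81·3517956 = 2395910.470, which is > 2391857
This sign pattern matches Z-4.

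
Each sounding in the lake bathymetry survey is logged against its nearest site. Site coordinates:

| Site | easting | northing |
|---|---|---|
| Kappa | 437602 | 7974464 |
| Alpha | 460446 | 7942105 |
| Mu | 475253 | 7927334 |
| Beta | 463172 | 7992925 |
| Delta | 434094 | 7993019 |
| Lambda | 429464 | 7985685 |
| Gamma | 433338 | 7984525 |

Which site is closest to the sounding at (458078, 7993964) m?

Beta

Squared distances to each site:
Kappa: 799516576.000; Alpha: 2694963305.000; Mu: 4734537525.000; Beta: 27028357.000; Delta: 576125281.000; Lambda: 887302837.000; Gamma: 701162321.000.
Minimum at Beta.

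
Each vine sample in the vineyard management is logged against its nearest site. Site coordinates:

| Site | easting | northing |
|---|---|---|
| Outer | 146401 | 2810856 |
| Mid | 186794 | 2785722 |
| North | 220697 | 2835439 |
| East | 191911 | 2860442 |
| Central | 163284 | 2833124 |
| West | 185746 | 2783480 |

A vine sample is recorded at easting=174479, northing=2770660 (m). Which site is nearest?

Squared distances to each site:
Outer: 2404092500.000; Mid: 378523069.000; North: 6332422365.000; East: 8364682148.000; Central: 4027079321.000; West: 291297689.000.
Minimum at West.

West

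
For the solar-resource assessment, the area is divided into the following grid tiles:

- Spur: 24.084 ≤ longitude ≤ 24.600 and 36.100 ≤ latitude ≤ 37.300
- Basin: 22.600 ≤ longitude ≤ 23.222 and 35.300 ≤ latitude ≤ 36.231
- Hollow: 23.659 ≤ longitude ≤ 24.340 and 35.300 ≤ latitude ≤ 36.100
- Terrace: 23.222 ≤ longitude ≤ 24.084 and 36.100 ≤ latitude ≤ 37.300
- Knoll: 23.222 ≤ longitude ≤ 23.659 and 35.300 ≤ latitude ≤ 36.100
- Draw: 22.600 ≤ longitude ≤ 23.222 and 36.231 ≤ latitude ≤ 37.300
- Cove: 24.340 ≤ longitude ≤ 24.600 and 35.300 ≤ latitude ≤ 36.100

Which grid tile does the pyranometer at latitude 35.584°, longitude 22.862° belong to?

The point has longitude = 22.862 and latitude = 35.584.
Only Basin satisfies 22.600 ≤ longitude ≤ 23.222 and 35.300 ≤ latitude ≤ 36.231.

Basin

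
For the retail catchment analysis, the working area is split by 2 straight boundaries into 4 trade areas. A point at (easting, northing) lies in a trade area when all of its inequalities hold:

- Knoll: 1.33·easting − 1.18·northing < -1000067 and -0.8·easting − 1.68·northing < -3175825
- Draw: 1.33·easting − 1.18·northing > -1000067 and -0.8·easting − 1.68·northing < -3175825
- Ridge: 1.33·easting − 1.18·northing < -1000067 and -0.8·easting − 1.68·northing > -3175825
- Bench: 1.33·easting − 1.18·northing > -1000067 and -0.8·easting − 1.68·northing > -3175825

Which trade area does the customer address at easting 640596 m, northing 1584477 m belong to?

1.33·640596 − 1.18·1584477 = -1017690.180, which is < -1000067
-0.8·640596 − 1.68·1584477 = -3174398.160, which is > -3175825
This sign pattern matches Ridge.

Ridge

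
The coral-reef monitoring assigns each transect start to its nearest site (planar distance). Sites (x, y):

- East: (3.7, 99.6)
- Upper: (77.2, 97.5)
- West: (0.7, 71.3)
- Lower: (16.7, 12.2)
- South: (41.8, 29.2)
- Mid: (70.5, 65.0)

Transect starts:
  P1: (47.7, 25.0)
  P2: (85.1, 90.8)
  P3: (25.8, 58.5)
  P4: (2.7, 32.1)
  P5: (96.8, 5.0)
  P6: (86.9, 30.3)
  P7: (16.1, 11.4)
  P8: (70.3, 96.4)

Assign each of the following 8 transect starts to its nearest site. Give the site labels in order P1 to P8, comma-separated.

South, Upper, West, Lower, South, Mid, Lower, Upper

P1 → South (d²=52.45)
P2 → Upper (d²=107.30)
P3 → West (d²=793.85)
P4 → Lower (d²=592.01)
P5 → South (d²=3610.64)
P6 → Mid (d²=1473.05)
P7 → Lower (d²=1.00)
P8 → Upper (d²=48.82)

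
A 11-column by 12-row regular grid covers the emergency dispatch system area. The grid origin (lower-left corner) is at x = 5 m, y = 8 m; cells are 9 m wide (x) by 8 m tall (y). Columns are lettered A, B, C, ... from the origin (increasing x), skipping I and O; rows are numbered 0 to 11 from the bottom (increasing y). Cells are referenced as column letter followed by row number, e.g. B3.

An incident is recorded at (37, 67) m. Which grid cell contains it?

Column index: ⌊(37 − 5) / 9⌋ = ⌊3.556⌋ = 3 → column D
Row offset from origin: ⌊(67 − 8) / 8⌋ = ⌊7.375⌋ = 7 → row 7

D7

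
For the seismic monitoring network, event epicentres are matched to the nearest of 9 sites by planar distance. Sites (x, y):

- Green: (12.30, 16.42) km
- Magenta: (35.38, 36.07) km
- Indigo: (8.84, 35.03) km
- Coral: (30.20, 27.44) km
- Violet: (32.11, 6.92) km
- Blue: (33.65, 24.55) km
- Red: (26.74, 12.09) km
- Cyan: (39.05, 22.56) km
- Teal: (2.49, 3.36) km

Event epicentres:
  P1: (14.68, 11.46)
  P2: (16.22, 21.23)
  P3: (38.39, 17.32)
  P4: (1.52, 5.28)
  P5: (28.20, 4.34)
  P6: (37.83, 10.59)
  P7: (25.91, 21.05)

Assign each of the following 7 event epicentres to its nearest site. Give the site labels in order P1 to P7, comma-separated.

Green, Green, Cyan, Teal, Violet, Violet, Coral

P1 → Green (d²=30.27)
P2 → Green (d²=38.50)
P3 → Cyan (d²=27.89)
P4 → Teal (d²=4.63)
P5 → Violet (d²=21.94)
P6 → Violet (d²=46.19)
P7 → Coral (d²=59.24)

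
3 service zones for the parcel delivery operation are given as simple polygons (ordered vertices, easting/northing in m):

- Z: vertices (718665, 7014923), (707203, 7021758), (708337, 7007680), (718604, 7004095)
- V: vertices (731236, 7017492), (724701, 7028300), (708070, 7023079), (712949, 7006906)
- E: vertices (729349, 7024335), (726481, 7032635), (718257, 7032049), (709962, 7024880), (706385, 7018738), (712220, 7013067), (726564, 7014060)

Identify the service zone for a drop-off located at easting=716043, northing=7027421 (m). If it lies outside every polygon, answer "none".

Cast a ray rightward from (716043, 7027421). For each polygon, the edges (by vertex number in listed order) whose endpoints lie on opposite sides of northing = 7027421, where each meets that height, and whether that is right or left of the point:
Z: no edge straddles that height → 0 crossings.
V: 1–2 at easting≈725232.5 (right), 2–3 at easting≈721901.0 (right) → 2 crossings.
E: 1–2 at easting≈728282.7 (right), 3–4 at easting≈712902.1 (left) → 1 crossing.
Only E has an odd count, so the point is inside E.

E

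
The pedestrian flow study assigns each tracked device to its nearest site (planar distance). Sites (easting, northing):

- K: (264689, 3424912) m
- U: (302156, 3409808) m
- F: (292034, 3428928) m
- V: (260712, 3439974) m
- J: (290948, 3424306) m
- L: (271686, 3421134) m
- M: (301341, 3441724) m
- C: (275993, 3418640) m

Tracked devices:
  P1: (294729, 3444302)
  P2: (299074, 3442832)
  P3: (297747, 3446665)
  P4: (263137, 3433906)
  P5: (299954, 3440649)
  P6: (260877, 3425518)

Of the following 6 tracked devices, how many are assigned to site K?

P1 → M
P2 → M
P3 → M
P4 → V
P5 → M
P6 → K
1 of the 6 goes to K.

1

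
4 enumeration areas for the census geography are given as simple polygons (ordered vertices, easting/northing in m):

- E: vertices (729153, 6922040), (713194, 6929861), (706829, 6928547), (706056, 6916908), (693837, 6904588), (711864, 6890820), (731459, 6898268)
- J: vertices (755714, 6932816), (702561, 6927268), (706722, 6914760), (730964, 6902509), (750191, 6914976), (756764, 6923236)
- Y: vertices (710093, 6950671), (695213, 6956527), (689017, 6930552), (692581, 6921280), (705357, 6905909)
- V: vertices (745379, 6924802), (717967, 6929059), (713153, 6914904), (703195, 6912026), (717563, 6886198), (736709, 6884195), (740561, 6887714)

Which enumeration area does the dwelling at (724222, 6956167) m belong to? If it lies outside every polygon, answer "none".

Cast a ray rightward from (724222, 6956167). For each polygon, the edges (by vertex number in listed order) whose endpoints lie on opposite sides of northing = 6956167, where each meets that height, and whether that is right or left of the point:
E: no edge straddles that height → 0 crossings.
J: no edge straddles that height → 0 crossings.
Y: 1–2 at easting≈696127.8 (left), 2–3 at easting≈695127.1 (left) → 0 crossings.
V: no edge straddles that height → 0 crossings.
All counts are even, so the point lies outside every listed polygon.

none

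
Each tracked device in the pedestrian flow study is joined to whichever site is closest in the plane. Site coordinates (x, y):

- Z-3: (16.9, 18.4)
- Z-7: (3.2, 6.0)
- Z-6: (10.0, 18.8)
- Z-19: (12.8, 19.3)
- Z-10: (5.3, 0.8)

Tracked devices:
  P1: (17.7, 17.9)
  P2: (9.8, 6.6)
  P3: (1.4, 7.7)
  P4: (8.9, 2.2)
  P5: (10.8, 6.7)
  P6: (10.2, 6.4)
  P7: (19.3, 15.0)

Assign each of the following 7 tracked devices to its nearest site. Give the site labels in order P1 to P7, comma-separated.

P1 → Z-3 (d²=0.89)
P2 → Z-7 (d²=43.92)
P3 → Z-7 (d²=6.13)
P4 → Z-10 (d²=14.92)
P5 → Z-7 (d²=58.25)
P6 → Z-7 (d²=49.16)
P7 → Z-3 (d²=17.32)

Z-3, Z-7, Z-7, Z-10, Z-7, Z-7, Z-3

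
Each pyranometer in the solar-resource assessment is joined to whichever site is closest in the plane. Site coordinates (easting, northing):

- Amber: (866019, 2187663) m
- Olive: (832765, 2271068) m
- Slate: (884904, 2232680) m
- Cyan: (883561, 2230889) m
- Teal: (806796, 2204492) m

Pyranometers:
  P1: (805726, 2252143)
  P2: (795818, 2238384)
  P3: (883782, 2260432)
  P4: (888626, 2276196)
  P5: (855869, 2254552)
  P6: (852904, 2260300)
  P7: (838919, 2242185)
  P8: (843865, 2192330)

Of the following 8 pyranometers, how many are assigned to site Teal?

P1 → Olive
P2 → Teal
P3 → Slate
P4 → Slate
P5 → Olive
P6 → Olive
P7 → Olive
P8 → Amber
1 of the 8 goes to Teal.

1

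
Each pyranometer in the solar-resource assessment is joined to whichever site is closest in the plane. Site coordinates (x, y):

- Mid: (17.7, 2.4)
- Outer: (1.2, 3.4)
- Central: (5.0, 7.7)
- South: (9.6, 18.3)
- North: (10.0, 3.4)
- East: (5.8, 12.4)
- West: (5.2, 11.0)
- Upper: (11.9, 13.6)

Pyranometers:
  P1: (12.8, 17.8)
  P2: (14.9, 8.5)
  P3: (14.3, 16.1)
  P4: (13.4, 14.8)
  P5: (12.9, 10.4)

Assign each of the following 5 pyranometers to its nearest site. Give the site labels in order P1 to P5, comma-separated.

P1 → South (d²=10.49)
P2 → Upper (d²=35.01)
P3 → Upper (d²=12.01)
P4 → Upper (d²=3.69)
P5 → Upper (d²=11.24)

South, Upper, Upper, Upper, Upper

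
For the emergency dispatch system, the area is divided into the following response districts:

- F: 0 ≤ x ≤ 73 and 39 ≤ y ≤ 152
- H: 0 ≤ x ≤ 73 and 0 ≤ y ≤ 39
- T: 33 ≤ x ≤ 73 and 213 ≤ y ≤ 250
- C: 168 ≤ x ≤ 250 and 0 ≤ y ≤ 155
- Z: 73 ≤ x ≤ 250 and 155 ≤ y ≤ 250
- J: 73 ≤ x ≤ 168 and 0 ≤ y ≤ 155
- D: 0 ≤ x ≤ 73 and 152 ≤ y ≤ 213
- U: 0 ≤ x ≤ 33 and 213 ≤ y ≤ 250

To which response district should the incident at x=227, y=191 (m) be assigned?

Z

The point has x = 227 and y = 191.
Only Z satisfies 73 ≤ x ≤ 250 and 155 ≤ y ≤ 250.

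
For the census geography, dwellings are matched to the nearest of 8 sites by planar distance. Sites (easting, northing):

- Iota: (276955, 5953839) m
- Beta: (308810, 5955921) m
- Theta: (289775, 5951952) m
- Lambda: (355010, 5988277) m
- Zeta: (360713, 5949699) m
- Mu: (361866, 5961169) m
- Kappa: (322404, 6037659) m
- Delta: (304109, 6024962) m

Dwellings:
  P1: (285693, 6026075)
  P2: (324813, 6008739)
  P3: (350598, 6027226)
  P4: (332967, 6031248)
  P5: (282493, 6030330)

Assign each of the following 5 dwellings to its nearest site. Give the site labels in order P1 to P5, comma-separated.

P1 → Delta (d²=340387825.00)
P2 → Delta (d²=691841345.00)
P3 → Kappa (d²=903749125.00)
P4 → Kappa (d²=152677890.00)
P5 → Delta (d²=496066880.00)

Delta, Delta, Kappa, Kappa, Delta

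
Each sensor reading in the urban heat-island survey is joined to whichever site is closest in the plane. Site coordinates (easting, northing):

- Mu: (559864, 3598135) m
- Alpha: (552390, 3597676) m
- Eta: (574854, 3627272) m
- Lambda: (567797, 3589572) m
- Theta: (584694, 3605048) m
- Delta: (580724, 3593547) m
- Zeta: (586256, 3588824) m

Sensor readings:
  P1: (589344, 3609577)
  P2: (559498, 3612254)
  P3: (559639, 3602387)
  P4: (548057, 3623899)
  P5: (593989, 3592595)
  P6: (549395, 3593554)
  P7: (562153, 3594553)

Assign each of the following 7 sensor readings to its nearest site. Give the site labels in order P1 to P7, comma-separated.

P1 → Theta (d²=42134341.00)
P2 → Mu (d²=199480117.00)
P3 → Mu (d²=18130129.00)
P4 → Alpha (d²=706420618.00)
P5 → Zeta (d²=74019730.00)
P6 → Alpha (d²=25960909.00)
P7 → Mu (d²=18070245.00)

Theta, Mu, Mu, Alpha, Zeta, Alpha, Mu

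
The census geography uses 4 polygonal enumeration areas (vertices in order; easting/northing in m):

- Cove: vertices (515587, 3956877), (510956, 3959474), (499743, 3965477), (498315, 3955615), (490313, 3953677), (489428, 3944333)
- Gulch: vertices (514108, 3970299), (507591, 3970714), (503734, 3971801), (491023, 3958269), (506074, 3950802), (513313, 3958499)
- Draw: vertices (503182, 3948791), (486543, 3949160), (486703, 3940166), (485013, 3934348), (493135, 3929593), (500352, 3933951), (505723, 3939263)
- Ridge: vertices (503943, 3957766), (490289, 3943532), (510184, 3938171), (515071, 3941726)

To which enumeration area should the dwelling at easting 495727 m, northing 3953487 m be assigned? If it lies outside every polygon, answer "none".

Cove

Cast a ray rightward from (495727, 3953487). For each polygon, the edges (by vertex number in listed order) whose endpoints lie on opposite sides of northing = 3953487, where each meets that height, and whether that is right or left of the point:
Cove: 5–6 at easting≈490295.0 (left), 6–1 at easting≈508517.6 (right) → 1 crossing.
Gulch: 4–5 at easting≈500661.9 (right), 5–6 at easting≈508599.2 (right) → 2 crossings.
Draw: no edge straddles that height → 0 crossings.
Ridge: 1–2 at easting≈499838.4 (right), 4–1 at easting≈506911.6 (right) → 2 crossings.
Only Cove has an odd count, so the point is inside Cove.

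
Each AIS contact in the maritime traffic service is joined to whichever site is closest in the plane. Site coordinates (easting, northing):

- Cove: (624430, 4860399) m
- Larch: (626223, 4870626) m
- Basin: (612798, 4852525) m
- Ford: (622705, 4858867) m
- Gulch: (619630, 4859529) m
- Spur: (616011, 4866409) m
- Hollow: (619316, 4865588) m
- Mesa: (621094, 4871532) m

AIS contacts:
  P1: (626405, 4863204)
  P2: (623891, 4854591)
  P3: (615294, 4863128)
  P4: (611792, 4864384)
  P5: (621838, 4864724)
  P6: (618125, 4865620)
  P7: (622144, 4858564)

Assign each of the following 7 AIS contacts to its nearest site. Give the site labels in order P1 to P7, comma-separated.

P1 → Cove (d²=11768650.00)
P2 → Ford (d²=19690772.00)
P3 → Spur (d²=11279050.00)
P4 → Spur (d²=21900586.00)
P5 → Hollow (d²=7106980.00)
P6 → Hollow (d²=1419505.00)
P7 → Ford (d²=406530.00)

Cove, Ford, Spur, Spur, Hollow, Hollow, Ford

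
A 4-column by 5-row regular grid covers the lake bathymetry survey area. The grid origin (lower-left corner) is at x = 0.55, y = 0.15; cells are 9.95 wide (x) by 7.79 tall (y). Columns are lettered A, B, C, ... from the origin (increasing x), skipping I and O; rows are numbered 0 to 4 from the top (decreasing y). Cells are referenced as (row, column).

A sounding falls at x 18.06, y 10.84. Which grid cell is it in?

(3, B)

Column index: ⌊(18.06 − 0.55) / 9.95⌋ = ⌊1.760⌋ = 1 → column B
Row offset from origin: ⌊(10.84 − 0.15) / 7.79⌋ = ⌊1.372⌋ = 1 → row 3 (counted from top)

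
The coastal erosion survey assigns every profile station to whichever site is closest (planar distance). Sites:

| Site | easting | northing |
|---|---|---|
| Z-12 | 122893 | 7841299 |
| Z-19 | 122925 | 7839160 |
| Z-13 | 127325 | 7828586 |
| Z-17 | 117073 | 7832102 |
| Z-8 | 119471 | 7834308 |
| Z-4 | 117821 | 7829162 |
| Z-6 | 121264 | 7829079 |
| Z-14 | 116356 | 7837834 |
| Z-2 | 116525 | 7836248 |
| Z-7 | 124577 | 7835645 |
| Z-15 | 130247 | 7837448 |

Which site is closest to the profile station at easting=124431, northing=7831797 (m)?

Z-7

Squared distances to each site:
Z-12: 92653448.000; Z-19: 56481805.000; Z-13: 18685757.000; Z-17: 54233189.000; Z-8: 30906721.000; Z-4: 50635325.000; Z-6: 17417413.000; Z-14: 101650994.000; Z-2: 82316237.000; Z-7: 14828420.000; Z-15: 65759657.000.
Minimum at Z-7.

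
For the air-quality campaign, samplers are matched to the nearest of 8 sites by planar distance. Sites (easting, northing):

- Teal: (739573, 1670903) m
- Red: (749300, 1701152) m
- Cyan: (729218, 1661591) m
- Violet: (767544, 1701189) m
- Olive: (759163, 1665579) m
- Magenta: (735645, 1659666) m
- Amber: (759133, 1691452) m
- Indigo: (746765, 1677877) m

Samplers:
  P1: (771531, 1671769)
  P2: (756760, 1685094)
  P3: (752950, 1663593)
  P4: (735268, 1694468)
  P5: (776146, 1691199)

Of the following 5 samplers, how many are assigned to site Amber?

P1 → Olive
P2 → Amber
P3 → Olive
P4 → Red
P5 → Violet
1 of the 5 goes to Amber.

1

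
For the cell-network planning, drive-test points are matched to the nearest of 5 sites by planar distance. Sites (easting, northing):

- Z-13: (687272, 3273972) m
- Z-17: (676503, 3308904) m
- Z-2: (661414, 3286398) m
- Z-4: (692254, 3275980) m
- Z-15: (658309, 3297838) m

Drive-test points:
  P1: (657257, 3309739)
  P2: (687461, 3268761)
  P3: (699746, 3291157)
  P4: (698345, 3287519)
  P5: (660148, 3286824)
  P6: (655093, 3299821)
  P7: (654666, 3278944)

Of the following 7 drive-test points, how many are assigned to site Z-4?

P1 → Z-15
P2 → Z-13
P3 → Z-4
P4 → Z-4
P5 → Z-2
P6 → Z-15
P7 → Z-2
2 of the 7 go to Z-4.

2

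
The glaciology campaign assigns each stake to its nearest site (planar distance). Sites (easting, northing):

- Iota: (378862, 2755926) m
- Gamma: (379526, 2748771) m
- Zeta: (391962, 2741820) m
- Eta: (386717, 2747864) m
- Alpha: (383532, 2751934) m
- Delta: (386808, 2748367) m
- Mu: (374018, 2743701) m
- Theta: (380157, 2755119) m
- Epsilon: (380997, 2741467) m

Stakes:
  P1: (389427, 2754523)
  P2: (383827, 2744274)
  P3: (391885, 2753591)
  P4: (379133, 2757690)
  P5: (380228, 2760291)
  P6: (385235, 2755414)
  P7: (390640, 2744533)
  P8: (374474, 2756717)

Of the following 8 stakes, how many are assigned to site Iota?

P1 → Alpha
P2 → Epsilon
P3 → Delta
P4 → Iota
P5 → Iota
P6 → Alpha
P7 → Zeta
P8 → Iota
3 of the 8 go to Iota.

3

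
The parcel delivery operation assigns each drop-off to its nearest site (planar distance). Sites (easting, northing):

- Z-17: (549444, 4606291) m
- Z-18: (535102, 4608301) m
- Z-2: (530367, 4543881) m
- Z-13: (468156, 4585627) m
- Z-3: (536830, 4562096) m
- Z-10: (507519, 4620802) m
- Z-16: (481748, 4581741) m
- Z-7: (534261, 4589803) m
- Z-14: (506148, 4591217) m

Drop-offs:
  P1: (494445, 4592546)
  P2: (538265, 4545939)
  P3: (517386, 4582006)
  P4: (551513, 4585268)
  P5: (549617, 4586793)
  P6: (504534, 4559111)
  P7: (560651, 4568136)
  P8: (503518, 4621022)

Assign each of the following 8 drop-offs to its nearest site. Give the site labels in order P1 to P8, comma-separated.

Z-14, Z-2, Z-14, Z-7, Z-7, Z-2, Z-3, Z-10

P1 → Z-14 (d²=138726450.00)
P2 → Z-2 (d²=66613768.00)
P3 → Z-14 (d²=211135165.00)
P4 → Z-7 (d²=318197729.00)
P5 → Z-7 (d²=244866836.00)
P6 → Z-2 (d²=899296789.00)
P7 → Z-3 (d²=603921641.00)
P8 → Z-10 (d²=16056401.00)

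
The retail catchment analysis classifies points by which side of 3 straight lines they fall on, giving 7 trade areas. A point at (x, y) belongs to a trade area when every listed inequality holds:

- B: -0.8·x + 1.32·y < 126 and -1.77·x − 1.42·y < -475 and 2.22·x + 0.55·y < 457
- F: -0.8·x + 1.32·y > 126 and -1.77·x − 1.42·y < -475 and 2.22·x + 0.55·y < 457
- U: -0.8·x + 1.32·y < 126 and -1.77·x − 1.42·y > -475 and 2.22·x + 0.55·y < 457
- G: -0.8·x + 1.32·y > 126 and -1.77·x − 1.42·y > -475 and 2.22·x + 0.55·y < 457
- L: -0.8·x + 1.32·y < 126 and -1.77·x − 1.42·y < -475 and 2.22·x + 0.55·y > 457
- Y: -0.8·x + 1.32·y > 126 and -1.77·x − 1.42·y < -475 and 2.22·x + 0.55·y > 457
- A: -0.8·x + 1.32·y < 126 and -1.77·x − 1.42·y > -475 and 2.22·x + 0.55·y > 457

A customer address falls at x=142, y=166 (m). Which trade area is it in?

B

-0.8·142 + 1.32·166 = 105.520, which is < 126
-1.77·142 − 1.42·166 = -487.060, which is < -475
2.22·142 + 0.55·166 = 406.540, which is < 457
This sign pattern matches B.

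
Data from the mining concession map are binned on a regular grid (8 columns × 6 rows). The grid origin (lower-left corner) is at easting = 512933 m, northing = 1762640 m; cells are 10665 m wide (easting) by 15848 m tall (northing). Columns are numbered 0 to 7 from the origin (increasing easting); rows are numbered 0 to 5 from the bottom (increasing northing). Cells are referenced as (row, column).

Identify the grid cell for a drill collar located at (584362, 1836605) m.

(4, 6)

Column index: ⌊(584362 − 512933) / 10665⌋ = ⌊6.698⌋ = 6
Row offset from origin: ⌊(1836605 − 1762640) / 15848⌋ = ⌊4.667⌋ = 4 → row 4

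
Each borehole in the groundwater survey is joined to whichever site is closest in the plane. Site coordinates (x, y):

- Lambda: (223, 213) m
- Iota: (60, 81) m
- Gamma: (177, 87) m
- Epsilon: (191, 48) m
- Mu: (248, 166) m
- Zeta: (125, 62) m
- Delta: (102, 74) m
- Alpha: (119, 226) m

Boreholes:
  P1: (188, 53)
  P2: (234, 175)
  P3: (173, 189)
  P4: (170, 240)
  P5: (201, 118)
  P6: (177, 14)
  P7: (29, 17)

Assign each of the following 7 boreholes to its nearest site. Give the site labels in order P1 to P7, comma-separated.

Epsilon, Mu, Lambda, Alpha, Gamma, Epsilon, Iota

P1 → Epsilon (d²=34.00)
P2 → Mu (d²=277.00)
P3 → Lambda (d²=3076.00)
P4 → Alpha (d²=2797.00)
P5 → Gamma (d²=1537.00)
P6 → Epsilon (d²=1352.00)
P7 → Iota (d²=5057.00)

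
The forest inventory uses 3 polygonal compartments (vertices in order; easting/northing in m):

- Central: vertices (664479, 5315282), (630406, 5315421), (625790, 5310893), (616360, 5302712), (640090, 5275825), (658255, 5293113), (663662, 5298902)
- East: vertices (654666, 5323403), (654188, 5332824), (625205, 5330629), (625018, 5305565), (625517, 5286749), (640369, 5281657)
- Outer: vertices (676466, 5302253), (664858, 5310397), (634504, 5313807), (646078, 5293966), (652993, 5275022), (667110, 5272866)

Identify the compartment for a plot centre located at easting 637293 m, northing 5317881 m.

Cast a ray rightward from (637293, 5317881). For each polygon, the edges (by vertex number in listed order) whose endpoints lie on opposite sides of northing = 5317881, where each meets that height, and whether that is right or left of the point:
Central: no edge straddles that height → 0 crossings.
East: 3–4 at easting≈625109.9 (left), 6–1 at easting≈652774.8 (right) → 1 crossing.
Outer: no edge straddles that height → 0 crossings.
Only East has an odd count, so the point is inside East.

East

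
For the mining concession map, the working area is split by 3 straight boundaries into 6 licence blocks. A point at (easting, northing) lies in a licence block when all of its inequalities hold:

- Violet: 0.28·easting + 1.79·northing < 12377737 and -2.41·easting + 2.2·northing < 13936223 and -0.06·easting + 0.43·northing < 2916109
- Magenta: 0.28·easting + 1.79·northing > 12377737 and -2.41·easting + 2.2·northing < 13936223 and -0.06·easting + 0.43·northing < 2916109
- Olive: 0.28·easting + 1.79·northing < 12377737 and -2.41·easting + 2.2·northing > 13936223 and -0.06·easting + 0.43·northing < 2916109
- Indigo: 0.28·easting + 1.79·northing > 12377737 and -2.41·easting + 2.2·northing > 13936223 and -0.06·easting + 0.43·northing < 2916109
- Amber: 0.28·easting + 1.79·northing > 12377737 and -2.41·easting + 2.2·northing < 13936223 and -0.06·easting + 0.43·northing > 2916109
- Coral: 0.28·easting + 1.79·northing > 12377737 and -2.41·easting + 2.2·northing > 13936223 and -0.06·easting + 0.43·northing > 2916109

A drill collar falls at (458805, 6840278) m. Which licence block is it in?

0.28·458805 + 1.79·6840278 = 12372563.020, which is < 12377737
-2.41·458805 + 2.2·6840278 = 13942891.550, which is > 13936223
-0.06·458805 + 0.43·6840278 = 2913791.240, which is < 2916109
This sign pattern matches Olive.

Olive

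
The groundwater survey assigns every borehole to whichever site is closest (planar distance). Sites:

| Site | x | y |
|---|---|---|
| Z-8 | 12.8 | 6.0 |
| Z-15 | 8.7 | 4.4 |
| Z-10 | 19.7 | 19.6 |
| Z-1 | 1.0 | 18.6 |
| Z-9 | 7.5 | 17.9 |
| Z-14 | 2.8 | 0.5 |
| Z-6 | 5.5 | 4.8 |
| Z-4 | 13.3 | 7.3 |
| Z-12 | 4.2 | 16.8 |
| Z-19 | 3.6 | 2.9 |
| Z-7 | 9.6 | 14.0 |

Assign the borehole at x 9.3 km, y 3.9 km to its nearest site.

Z-15

Squared distances to each site:
Z-8: 16.660; Z-15: 0.610; Z-10: 354.650; Z-1: 284.980; Z-9: 199.240; Z-14: 53.810; Z-6: 15.250; Z-4: 27.560; Z-12: 192.420; Z-19: 33.490; Z-7: 102.100.
Minimum at Z-15.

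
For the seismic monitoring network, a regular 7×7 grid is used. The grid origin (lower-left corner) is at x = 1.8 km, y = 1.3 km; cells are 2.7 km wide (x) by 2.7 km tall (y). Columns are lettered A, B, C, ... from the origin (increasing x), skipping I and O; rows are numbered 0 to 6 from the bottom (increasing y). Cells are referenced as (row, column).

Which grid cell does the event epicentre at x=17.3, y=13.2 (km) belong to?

(4, F)

Column index: ⌊(17.3 − 1.8) / 2.7⌋ = ⌊5.741⌋ = 5 → column F
Row offset from origin: ⌊(13.2 − 1.3) / 2.7⌋ = ⌊4.407⌋ = 4 → row 4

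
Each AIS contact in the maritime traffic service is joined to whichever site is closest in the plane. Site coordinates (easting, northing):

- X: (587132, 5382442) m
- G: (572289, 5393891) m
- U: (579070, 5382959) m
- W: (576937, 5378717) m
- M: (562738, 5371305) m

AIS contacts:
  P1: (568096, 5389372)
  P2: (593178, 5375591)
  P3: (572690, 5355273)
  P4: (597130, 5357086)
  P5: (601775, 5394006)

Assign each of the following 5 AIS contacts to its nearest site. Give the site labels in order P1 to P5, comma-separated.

P1 → G (d²=38002610.00)
P2 → X (d²=83490317.00)
P3 → M (d²=356067328.00)
P4 → X (d²=742886740.00)
P5 → X (d²=348143545.00)

G, X, M, X, X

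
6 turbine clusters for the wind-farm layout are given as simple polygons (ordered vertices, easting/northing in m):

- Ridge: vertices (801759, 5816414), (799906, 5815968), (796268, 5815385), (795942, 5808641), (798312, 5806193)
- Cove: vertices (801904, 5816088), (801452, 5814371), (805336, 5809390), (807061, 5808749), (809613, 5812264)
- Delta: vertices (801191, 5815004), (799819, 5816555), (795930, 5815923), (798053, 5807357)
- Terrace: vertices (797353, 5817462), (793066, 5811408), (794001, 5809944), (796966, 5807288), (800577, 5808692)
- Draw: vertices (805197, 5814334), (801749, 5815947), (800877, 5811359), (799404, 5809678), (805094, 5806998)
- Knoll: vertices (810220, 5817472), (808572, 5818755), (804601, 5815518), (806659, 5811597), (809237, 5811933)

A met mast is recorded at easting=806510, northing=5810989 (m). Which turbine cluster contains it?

Cast a ray rightward from (806510, 5810989). For each polygon, the edges (by vertex number in listed order) whose endpoints lie on opposite sides of northing = 5810989, where each meets that height, and whether that is right or left of the point:
Ridge: 3–4 at easting≈796055.5 (left), 5–1 at easting≈799929.4 (left) → 0 crossings.
Cove: 2–3 at easting≈804089.2 (left), 4–5 at easting≈808687.3 (right) → 1 crossing.
Delta: 3–4 at easting≈797152.8 (left), 4–1 at easting≈799543.4 (left) → 0 crossings.
Terrace: 2–3 at easting≈793333.6 (left), 5–1 at easting≈799732.6 (left) → 0 crossings.
Draw: 3–4 at easting≈800552.8 (left), 5–1 at easting≈805150.0 (left) → 0 crossings.
Knoll: no edge straddles that height → 0 crossings.
Only Cove has an odd count, so the point is inside Cove.

Cove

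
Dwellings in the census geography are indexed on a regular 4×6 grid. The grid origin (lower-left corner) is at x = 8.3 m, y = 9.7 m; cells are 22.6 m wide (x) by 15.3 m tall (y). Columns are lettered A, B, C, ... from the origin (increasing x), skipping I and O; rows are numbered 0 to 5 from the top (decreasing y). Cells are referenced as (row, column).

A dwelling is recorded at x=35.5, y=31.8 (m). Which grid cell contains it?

(4, B)

Column index: ⌊(35.5 − 8.3) / 22.6⌋ = ⌊1.204⌋ = 1 → column B
Row offset from origin: ⌊(31.8 − 9.7) / 15.3⌋ = ⌊1.444⌋ = 1 → row 4 (counted from top)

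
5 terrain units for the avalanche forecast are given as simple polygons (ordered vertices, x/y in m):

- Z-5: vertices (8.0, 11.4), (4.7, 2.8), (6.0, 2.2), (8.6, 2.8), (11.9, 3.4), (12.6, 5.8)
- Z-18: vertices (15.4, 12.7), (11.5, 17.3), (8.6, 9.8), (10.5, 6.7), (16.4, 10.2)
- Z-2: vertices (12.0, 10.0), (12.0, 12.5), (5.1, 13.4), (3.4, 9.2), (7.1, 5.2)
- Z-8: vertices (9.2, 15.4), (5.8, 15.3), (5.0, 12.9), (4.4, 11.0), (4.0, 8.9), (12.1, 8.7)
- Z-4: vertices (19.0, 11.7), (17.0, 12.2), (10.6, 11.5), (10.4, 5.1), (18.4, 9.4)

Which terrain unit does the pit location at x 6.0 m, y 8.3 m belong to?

Cast a ray rightward from (6.0, 8.3). For each polygon, the edges (by vertex number in listed order) whose endpoints lie on opposite sides of y = 8.3, where each meets that height, and whether that is right or left of the point:
Z-5: 1–2 at x≈6.81 (right), 6–1 at x≈10.55 (right) → 2 crossings.
Z-18: 3–4 at x≈9.52 (right), 4–5 at x≈13.20 (right) → 2 crossings.
Z-2: 4–5 at x≈4.23 (left), 5–1 at x≈10.26 (right) → 1 crossing.
Z-8: no edge straddles that height → 0 crossings.
Z-4: 3–4 at x≈10.50 (right), 4–5 at x≈16.35 (right) → 2 crossings.
Only Z-2 has an odd count, so the point is inside Z-2.

Z-2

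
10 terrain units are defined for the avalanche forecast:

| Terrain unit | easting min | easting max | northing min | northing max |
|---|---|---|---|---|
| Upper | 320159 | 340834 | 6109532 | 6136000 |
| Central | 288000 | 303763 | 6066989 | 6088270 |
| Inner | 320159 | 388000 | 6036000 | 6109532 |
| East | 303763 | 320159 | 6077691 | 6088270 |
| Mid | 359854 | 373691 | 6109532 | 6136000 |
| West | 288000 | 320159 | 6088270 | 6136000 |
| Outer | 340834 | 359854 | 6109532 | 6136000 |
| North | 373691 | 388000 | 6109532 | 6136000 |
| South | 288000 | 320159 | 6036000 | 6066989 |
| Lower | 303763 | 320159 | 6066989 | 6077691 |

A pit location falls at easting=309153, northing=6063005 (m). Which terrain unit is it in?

South

The point has easting = 309153 and northing = 6063005.
Only South satisfies 288000 ≤ easting ≤ 320159 and 6036000 ≤ northing ≤ 6066989.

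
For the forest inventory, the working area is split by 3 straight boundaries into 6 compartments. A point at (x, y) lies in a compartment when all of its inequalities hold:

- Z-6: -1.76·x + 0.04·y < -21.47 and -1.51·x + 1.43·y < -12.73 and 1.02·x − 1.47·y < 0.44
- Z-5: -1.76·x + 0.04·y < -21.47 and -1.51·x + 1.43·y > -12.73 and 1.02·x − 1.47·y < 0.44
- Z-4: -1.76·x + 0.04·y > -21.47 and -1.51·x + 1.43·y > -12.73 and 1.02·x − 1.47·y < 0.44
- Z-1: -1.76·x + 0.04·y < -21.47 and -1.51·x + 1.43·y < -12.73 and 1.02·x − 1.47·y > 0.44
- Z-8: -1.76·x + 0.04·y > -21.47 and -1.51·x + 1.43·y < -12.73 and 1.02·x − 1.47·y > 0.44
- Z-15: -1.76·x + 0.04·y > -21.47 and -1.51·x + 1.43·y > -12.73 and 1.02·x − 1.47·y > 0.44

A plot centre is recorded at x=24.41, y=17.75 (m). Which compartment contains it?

Z-5

-1.76·24.41 + 0.04·17.75 = -42.252, which is < -21.47
-1.51·24.41 + 1.43·17.75 = -11.477, which is > -12.73
1.02·24.41 − 1.47·17.75 = -1.194, which is < 0.44
This sign pattern matches Z-5.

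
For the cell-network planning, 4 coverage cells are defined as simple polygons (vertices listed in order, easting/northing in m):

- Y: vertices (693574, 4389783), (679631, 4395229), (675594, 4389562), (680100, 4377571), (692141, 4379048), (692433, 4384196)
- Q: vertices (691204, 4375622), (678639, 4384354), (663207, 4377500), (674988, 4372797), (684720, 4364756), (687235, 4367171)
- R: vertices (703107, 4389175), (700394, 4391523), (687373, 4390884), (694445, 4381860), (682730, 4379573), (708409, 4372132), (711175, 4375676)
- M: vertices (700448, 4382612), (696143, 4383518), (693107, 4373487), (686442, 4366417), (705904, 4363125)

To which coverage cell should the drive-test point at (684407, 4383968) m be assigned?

Cast a ray rightward from (684407, 4383968). For each polygon, the edges (by vertex number in listed order) whose endpoints lie on opposite sides of northing = 4383968, where each meets that height, and whether that is right or left of the point:
Y: 3–4 at easting≈677696.1 (left), 5–6 at easting≈692420.1 (right) → 1 crossing.
Q: 1–2 at easting≈679194.4 (left), 2–3 at easting≈677769.9 (left) → 0 crossings.
R: 3–4 at easting≈692793.0 (right), 7–1 at easting≈706219.1 (right) → 2 crossings.
M: no edge straddles that height → 0 crossings.
Only Y has an odd count, so the point is inside Y.

Y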